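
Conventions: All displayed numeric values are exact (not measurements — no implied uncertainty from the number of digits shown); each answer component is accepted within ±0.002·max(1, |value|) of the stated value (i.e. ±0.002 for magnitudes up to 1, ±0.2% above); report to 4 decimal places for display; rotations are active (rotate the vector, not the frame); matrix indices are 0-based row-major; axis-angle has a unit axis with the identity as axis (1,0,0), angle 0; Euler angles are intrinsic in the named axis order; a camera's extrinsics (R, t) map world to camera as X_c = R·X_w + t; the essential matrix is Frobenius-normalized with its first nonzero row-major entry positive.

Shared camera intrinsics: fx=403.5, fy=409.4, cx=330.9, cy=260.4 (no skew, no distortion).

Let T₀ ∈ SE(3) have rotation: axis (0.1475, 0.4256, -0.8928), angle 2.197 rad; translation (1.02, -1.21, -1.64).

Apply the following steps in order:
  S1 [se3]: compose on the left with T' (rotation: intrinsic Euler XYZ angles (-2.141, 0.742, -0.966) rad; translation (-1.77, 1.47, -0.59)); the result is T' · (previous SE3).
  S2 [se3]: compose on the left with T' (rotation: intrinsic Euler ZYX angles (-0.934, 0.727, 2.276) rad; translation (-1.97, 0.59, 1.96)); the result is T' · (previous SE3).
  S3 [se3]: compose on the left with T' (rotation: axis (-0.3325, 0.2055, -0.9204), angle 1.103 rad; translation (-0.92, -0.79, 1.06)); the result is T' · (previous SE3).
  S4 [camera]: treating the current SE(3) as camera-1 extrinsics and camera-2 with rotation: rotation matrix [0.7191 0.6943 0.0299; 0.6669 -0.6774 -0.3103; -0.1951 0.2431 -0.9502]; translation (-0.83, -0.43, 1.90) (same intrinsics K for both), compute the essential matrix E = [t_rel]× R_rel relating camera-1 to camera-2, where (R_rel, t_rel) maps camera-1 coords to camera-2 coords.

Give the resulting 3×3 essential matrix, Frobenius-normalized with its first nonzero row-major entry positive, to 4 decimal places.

after S1 (compose_se3): R=[-0.9836 -0.1627 0.0774; 0.0733 0.0310 0.9968; -0.1646 0.9862 -0.0185], t=(-3.1845, 1.5130, 1.1965)
after S2 (compose_se3): R=[-0.3102 -0.9355 -0.1690; 0.5503 -0.0317 -0.8343; 0.7752 -0.3518 0.5247], t=(-4.7570, 1.1769, 4.3578)
after S3 (compose_se3): R=[0.5452 -0.6272 -0.5562; 0.6770 0.7207 -0.1492; 0.4944 -0.2952 0.8175], t=(-0.8997, 4.6953, 4.6540)
after S4 (essential): [0.4717 0.0182 0.0597; -0.1128 -0.5586 0.4120; 0.5071 -0.0679 0.1314]

matrix = [0.4717 0.0182 0.0597; -0.1128 -0.5586 0.4120; 0.5071 -0.0679 0.1314]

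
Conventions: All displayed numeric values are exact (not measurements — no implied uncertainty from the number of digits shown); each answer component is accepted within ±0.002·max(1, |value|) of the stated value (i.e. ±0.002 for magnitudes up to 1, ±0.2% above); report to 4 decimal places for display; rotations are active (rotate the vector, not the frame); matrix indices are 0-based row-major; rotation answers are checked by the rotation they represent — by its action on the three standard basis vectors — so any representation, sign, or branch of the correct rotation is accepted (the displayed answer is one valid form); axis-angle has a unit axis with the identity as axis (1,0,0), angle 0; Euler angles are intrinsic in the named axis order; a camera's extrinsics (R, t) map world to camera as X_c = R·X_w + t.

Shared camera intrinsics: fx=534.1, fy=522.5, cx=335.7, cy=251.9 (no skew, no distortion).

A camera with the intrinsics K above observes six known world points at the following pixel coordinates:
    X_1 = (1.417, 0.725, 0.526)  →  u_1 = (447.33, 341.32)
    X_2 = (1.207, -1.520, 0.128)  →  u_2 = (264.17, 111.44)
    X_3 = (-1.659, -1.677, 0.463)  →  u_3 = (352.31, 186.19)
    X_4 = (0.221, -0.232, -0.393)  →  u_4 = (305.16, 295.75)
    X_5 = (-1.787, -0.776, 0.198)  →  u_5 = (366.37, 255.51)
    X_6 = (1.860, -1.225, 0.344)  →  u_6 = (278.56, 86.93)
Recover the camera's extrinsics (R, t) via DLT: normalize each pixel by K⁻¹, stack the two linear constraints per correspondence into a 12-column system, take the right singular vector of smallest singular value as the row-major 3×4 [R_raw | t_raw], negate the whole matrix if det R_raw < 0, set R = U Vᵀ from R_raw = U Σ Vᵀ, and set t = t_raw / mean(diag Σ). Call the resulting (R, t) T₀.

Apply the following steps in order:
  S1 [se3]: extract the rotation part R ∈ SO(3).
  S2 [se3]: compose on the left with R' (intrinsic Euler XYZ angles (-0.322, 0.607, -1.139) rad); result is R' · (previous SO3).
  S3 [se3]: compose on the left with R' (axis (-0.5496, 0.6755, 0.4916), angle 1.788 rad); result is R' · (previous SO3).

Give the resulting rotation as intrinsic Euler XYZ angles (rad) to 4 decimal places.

rotation (euler_xyz) = (0.2713, 1.3193, -2.6758)

source (pnp_recover): camera pose = R=[-0.1936 0.4305 0.8816; -0.1906 0.8650 -0.4642; -0.9624 -0.2579 -0.0854], t=(0.2100, 0.4700, 5.0002)
after S1 (rot_of_se3): [-0.1936 0.4305 0.8816; -0.1906 0.8650 -0.4642; -0.9624 -0.2579 -0.0854]
after S2 (compose_so3): [-0.7577 0.6461 -0.0920; -0.1132 -0.2689 -0.9565; -0.6427 -0.7143 0.2768]
after S3 (compose_so3): [-0.2224 0.1118 0.9685; -0.6645 -0.7443 -0.0667; 0.7134 -0.6585 0.2398]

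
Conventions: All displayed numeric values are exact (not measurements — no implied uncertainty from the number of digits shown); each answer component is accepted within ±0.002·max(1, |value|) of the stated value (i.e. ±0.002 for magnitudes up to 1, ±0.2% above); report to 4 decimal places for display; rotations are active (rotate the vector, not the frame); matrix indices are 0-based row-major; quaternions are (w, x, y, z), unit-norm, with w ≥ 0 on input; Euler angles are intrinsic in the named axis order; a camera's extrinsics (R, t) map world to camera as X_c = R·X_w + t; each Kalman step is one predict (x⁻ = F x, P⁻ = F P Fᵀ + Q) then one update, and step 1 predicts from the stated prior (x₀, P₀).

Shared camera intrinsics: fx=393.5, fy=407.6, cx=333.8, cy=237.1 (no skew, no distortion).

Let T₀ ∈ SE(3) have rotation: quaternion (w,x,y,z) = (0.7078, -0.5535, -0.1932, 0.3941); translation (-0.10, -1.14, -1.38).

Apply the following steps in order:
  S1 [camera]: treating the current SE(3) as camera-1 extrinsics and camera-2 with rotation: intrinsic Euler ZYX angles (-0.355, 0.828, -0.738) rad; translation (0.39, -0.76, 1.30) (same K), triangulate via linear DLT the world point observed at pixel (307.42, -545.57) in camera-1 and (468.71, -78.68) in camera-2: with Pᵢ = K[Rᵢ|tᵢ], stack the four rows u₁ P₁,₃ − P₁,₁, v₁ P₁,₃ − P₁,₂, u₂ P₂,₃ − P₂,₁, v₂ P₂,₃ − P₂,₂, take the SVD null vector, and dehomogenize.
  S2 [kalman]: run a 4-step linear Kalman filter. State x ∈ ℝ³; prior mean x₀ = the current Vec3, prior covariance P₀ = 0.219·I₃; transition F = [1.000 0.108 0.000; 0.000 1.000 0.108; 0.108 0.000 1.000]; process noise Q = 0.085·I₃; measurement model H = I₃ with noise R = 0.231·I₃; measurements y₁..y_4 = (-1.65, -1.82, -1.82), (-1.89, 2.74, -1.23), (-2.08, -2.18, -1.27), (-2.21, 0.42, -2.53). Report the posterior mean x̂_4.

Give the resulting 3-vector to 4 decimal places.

result = (-2.0525, -0.4166, -1.9329)

after S1 (triangulate): (-0.3871, -1.9324, 0.5223)
after S2 (kf_track): (-2.0525, -0.4166, -1.9329)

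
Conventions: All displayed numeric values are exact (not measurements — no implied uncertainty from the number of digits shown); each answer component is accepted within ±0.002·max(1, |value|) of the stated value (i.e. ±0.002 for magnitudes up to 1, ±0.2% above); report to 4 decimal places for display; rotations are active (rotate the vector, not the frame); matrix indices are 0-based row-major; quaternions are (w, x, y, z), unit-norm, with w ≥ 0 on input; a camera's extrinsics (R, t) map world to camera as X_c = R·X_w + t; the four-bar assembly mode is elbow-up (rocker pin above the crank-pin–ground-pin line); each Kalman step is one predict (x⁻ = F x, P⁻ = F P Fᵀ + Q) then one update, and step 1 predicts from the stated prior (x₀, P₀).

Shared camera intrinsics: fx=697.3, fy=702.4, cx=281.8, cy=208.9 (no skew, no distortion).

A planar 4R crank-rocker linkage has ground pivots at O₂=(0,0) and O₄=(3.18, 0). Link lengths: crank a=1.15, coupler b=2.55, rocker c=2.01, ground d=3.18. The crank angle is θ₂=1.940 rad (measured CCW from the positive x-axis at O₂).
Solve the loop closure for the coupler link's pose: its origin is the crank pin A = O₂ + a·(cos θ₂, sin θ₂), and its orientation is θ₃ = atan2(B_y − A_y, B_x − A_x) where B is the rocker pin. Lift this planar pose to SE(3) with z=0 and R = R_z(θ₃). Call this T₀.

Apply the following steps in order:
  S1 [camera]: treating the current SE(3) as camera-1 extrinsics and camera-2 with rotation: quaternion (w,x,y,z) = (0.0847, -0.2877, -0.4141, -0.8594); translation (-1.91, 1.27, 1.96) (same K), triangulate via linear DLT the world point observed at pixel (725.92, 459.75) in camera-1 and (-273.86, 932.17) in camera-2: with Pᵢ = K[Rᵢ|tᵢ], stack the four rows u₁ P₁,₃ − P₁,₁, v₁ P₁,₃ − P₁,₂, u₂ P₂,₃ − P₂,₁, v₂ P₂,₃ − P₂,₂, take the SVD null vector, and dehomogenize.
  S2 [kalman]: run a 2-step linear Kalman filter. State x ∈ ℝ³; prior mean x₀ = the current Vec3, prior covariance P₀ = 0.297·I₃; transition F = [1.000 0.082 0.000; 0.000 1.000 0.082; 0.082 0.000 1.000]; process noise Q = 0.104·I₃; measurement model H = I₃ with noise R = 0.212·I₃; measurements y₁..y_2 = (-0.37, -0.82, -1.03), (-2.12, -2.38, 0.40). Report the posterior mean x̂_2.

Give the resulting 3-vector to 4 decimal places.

source (fourbar_fk): coupler pose = R=[0.9720 -0.2349 0.0000; 0.2349 0.9720 0.0000; 0.0000 0.0000 1.0000], t=(-0.4150, 1.0725, 0.0000)
after S1 (triangulate): (1.5308, -0.7524, 1.9621)
after S2 (kf_track): (-1.0775, -1.6736, 0.1769)

result = (-1.0775, -1.6736, 0.1769)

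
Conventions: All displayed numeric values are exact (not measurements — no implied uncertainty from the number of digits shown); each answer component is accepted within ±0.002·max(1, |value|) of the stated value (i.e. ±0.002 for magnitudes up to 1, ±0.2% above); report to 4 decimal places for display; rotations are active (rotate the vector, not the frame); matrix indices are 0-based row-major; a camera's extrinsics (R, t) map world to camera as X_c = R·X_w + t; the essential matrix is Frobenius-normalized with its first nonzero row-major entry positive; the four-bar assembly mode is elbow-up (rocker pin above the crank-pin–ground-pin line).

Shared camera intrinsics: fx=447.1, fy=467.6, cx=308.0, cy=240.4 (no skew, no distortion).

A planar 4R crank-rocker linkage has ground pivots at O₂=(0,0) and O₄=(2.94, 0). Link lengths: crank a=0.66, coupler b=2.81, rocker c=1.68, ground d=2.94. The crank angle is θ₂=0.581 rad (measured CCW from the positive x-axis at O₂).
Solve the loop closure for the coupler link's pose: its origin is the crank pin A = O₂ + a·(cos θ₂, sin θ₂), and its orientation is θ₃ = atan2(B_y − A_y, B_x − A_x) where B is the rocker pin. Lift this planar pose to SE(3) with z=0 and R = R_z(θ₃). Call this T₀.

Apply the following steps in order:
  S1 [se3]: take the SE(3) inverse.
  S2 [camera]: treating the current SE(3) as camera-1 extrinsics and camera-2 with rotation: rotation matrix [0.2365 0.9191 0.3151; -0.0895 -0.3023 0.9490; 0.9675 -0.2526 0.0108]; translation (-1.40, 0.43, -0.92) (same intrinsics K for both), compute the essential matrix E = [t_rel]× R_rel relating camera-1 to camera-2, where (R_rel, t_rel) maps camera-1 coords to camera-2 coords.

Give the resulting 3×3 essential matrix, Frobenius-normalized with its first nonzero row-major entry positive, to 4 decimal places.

matrix = [0.0615 -0.1894 0.2972; 0.2506 -0.6306 -0.0915; 0.0217 0.0135 -0.6345]

source (fourbar_fk): coupler pose = R=[0.8837 -0.4680 0.0000; 0.4680 0.8837 0.0000; 0.0000 0.0000 1.0000], t=(0.5517, 0.3622, 0.0000)
after S1 (invert_se3): R=[0.8837 0.4680 0.0000; -0.4680 0.8837 0.0000; 0.0000 0.0000 1.0000], t=(-0.6571, -0.0619, 0.0000)
after S2 (essential): [0.0615 -0.1894 0.2972; 0.2506 -0.6306 -0.0915; 0.0217 0.0135 -0.6345]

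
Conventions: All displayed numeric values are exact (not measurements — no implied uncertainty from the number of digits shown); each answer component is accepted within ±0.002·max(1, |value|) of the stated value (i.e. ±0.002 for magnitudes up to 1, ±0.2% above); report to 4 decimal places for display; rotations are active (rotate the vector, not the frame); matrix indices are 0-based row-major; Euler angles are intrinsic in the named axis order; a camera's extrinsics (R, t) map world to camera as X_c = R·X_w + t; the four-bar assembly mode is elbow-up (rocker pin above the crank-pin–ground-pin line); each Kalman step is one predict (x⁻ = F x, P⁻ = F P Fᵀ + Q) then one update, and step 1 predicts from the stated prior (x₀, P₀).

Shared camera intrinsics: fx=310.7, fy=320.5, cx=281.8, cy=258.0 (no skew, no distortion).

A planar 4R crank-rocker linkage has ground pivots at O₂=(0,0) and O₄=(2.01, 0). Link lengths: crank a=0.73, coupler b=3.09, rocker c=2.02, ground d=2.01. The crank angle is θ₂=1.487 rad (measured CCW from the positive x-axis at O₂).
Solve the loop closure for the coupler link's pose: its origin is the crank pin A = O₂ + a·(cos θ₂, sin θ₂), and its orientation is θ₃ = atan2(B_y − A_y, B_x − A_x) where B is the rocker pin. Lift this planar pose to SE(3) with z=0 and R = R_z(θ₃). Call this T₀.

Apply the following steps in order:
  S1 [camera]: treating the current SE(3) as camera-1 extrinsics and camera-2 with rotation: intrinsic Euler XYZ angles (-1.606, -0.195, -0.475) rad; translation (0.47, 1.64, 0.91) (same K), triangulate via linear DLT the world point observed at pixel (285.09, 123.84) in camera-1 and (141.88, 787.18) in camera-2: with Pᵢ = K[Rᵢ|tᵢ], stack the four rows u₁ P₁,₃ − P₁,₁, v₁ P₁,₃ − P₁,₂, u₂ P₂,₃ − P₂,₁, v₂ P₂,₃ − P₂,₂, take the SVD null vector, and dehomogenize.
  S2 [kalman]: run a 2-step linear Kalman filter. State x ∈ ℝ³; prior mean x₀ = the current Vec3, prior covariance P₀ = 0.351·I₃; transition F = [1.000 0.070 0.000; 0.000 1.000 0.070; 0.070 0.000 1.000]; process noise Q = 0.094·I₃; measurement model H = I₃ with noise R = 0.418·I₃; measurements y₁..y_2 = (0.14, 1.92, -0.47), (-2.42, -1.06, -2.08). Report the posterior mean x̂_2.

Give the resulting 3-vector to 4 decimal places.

result = (-1.1888, -0.2623, -0.6843)

source (fourbar_fk): coupler pose = R=[0.9403 -0.3404 0.0000; 0.3404 0.9403 0.0000; 0.0000 0.0000 1.0000], t=(0.0611, 0.7274, 0.0000)
after S1 (triangulate): (-0.4912, -1.2213, 1.4049)
after S2 (kf_track): (-1.1888, -0.2623, -0.6843)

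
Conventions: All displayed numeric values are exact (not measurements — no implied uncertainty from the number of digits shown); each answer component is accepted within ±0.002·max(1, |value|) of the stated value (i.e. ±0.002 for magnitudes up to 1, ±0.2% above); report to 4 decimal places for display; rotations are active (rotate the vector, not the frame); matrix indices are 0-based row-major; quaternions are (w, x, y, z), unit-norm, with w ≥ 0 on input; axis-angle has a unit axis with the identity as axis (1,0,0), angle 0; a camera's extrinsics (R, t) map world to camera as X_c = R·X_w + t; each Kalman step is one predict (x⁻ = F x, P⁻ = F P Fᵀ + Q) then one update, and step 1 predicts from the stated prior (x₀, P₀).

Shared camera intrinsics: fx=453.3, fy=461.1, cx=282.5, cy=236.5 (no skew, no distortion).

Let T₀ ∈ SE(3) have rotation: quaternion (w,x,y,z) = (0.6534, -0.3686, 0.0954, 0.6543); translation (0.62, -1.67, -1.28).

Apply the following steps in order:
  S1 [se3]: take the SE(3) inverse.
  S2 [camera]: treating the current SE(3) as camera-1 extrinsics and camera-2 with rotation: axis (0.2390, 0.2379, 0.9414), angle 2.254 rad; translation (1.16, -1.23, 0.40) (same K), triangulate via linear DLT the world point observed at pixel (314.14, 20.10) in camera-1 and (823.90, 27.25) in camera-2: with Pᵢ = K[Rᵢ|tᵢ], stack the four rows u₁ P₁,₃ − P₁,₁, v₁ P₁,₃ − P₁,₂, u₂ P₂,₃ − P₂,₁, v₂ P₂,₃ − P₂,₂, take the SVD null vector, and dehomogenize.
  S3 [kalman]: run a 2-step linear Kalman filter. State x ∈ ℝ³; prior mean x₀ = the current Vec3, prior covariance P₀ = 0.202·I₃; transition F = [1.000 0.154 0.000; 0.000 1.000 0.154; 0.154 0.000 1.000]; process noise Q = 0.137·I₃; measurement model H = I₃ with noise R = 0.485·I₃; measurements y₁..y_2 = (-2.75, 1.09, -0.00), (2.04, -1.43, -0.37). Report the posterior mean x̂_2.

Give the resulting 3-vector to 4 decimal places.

after S1 (invert_se3): R=[0.1256 0.7847 -0.6070; -0.9254 -0.1279 -0.3568; -0.3577 0.6065 0.7101], t=(0.4556, -0.0967, 2.1435)
after S2 (triangulate): (0.8043, -0.1128, 0.5229)
after S3 (kf_track): (0.4133, -0.3002, 0.0038)

result = (0.4133, -0.3002, 0.0038)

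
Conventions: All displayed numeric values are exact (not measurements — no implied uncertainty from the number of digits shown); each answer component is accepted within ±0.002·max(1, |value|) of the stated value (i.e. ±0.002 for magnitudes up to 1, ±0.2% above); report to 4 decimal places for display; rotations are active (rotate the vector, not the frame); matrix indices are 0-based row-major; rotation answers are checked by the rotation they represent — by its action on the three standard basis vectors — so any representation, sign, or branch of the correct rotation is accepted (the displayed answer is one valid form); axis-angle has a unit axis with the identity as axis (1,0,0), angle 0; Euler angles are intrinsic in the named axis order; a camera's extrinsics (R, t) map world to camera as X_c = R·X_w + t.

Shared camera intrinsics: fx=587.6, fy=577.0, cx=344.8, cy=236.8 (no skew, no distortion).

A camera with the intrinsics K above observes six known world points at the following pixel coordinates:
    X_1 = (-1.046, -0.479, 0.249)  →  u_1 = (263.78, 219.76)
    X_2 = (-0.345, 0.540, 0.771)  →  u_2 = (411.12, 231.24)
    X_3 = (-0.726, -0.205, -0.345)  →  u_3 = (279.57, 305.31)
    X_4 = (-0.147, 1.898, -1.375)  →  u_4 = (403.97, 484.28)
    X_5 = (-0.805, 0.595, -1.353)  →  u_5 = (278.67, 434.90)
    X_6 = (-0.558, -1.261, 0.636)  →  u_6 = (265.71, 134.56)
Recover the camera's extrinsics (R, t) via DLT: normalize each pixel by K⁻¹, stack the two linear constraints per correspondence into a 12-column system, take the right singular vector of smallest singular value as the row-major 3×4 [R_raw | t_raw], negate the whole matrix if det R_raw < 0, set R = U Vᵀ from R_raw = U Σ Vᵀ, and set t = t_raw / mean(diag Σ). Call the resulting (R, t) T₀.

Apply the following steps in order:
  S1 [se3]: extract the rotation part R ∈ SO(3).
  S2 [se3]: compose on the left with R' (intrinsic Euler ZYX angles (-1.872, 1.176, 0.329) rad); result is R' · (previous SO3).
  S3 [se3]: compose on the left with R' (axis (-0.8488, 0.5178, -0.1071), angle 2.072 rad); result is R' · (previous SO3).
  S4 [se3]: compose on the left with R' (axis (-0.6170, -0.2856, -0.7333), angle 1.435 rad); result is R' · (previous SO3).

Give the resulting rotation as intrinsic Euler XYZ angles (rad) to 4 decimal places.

source (pnp_recover): camera pose = R=[0.7577 0.5128 0.4035; 0.1950 0.4121 -0.8900; -0.6227 0.7531 0.2123], t=(0.2700, 0.4799, 4.4990)
after S1 (rot_of_se3): [0.7577 0.5128 0.4035; 0.1950 0.4121 -0.8900; -0.6227 0.7531 0.2123]
after S2 (compose_so3): [0.4261 -0.1500 -0.8922; 0.0712 -0.9775 0.1984; -0.9019 -0.1480 -0.4058]
after S3 (compose_so3): [-0.3208 0.3692 -0.8722; -0.9205 0.0954 0.3789; 0.2231 0.9245 0.3092]
after S4 (compose_so3): [-0.9339 0.3554 -0.0387; 0.1715 0.5402 0.8239; 0.3137 0.7628 -0.5655]

rotation (euler_xyz) = (-2.1723, -0.0387, -2.7780)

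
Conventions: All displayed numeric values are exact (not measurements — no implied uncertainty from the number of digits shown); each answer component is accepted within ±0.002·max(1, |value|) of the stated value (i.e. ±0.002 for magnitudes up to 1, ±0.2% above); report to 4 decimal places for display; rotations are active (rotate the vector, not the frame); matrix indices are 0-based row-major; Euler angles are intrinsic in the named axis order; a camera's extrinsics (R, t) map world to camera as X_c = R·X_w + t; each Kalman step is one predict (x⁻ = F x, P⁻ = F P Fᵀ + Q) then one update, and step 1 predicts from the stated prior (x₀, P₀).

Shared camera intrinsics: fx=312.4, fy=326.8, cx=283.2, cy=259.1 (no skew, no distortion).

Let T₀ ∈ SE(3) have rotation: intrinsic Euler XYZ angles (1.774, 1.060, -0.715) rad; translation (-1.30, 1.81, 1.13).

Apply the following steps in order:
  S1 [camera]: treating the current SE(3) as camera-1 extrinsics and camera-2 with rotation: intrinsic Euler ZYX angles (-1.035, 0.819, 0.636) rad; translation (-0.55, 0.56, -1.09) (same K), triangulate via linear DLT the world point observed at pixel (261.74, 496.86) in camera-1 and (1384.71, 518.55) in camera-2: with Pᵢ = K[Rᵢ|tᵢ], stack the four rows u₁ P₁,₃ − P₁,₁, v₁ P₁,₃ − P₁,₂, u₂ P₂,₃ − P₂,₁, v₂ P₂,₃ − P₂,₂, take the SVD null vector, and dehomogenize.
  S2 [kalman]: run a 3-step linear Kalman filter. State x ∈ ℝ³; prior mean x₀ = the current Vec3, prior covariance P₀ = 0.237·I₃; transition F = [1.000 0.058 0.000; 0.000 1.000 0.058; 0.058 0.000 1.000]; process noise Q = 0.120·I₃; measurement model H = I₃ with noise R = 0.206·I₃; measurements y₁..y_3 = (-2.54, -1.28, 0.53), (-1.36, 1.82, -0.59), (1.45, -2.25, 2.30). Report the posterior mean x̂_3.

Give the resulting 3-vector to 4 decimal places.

after S1 (triangulate): (-0.2681, 1.7601, 0.7445)
after S2 (kf_track): (0.0816, -0.7140, 1.1328)

result = (0.0816, -0.7140, 1.1328)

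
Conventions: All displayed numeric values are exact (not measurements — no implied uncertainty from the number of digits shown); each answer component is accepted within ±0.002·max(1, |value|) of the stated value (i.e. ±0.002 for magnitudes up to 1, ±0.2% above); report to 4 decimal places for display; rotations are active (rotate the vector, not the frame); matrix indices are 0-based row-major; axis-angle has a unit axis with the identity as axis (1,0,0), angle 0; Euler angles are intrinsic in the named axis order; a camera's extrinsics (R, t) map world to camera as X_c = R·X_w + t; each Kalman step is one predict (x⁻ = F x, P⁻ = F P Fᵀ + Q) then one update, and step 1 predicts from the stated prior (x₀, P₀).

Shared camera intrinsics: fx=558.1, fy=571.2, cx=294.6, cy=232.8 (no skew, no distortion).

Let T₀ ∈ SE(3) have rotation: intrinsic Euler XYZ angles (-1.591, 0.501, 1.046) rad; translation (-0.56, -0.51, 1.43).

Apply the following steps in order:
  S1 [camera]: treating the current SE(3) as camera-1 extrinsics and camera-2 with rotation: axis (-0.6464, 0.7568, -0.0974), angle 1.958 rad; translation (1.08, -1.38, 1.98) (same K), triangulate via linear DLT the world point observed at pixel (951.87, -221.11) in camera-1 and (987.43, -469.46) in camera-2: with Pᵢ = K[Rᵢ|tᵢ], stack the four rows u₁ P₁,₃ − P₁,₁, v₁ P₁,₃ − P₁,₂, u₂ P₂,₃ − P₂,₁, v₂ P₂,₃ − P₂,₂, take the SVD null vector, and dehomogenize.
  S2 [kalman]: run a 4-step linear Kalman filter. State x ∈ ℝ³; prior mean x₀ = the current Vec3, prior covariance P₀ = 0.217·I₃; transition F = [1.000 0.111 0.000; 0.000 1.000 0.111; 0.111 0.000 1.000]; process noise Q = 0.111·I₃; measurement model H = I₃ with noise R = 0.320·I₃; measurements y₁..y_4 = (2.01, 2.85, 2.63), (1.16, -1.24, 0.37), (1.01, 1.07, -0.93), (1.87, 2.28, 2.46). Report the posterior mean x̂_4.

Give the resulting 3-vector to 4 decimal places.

after S1 (triangulate): (1.1783, -1.5759, 0.5615)
after S2 (kf_track): (1.5966, 1.3328, 1.3994)

result = (1.5966, 1.3328, 1.3994)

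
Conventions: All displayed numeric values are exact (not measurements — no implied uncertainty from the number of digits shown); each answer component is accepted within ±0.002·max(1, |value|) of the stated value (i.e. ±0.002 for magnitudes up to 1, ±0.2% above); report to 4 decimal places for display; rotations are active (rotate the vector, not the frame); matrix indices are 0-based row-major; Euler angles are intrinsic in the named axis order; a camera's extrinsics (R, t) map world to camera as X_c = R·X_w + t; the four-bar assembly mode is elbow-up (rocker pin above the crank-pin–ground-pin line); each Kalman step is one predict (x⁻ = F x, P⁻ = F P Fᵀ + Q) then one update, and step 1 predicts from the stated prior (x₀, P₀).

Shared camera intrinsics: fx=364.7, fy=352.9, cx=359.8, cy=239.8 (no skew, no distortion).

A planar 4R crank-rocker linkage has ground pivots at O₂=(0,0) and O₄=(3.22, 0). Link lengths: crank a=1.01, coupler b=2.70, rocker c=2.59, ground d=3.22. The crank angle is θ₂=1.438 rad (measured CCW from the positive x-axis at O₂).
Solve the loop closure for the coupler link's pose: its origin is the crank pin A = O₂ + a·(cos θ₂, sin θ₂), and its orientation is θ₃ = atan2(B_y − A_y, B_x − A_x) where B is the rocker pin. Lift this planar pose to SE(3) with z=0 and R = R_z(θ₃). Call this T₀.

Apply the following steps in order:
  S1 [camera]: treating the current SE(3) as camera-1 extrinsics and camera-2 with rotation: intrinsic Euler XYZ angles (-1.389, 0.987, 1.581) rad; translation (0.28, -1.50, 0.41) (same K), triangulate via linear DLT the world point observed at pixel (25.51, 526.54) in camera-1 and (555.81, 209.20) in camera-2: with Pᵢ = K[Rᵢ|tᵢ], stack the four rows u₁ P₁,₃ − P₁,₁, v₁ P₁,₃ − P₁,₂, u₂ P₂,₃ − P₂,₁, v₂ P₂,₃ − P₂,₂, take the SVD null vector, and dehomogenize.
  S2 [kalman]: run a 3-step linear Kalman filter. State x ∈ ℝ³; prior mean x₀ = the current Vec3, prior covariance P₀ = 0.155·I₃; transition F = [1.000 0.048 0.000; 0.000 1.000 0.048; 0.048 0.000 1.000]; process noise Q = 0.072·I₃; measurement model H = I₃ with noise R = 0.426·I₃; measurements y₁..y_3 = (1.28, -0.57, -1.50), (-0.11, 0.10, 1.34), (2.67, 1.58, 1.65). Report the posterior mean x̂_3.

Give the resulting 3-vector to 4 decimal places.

source (fourbar_fk): coupler pose = R=[0.8417 -0.5399 0.0000; 0.5399 0.8417 0.0000; 0.0000 0.0000 1.0000], t=(0.1337, 1.0011, 0.0000)
after S1 (triangulate): (-1.1362, 0.9406, 1.4515)
after S2 (kf_track): (0.7976, 0.8394, 1.0659)

result = (0.7976, 0.8394, 1.0659)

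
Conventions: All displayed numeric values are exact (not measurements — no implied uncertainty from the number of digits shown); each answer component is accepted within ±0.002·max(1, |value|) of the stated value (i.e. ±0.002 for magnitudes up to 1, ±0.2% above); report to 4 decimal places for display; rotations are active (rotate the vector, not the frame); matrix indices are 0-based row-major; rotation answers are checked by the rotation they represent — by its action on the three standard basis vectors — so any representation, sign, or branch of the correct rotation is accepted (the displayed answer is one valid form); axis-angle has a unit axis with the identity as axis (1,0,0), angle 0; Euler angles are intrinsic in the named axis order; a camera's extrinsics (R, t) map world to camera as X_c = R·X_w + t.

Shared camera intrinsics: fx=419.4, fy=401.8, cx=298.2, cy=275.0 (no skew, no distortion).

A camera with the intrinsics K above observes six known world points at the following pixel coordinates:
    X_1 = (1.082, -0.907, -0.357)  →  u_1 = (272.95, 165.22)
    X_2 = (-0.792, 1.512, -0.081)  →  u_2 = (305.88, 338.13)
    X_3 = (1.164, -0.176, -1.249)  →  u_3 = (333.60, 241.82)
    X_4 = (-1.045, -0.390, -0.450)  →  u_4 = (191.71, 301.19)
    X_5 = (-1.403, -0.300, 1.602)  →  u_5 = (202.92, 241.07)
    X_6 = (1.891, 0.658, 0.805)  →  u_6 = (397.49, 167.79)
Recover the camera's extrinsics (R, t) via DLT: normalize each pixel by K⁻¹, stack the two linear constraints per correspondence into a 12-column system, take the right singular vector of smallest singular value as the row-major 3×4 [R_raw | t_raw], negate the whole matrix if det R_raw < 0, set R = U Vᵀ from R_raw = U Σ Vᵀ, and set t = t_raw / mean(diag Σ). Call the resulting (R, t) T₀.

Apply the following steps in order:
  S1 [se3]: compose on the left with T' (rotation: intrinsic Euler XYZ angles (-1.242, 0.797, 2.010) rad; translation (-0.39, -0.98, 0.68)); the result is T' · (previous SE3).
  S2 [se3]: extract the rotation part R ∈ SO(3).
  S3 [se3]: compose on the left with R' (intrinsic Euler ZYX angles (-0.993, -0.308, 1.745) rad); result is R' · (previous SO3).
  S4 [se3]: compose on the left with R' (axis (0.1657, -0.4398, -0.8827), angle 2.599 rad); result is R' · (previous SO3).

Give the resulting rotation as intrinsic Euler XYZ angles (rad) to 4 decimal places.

source (pnp_recover): camera pose = R=[0.7031 0.7100 -0.0387; -0.5839 0.5455 -0.6012; -0.4057 0.4453 0.7982], t=(-0.4000, -0.3100, 5.5997)
after S1 (compose_se3): R=[-0.1298 -0.2376 0.9627; -0.1381 0.9657 0.2197; -0.9819 -0.1044 -0.1582], t=(3.9302, 2.3443, 2.0575)
after S2 (rot_of_se3): [-0.1298 -0.2376 0.9627; -0.1381 0.9657 0.2197; -0.9819 -0.1044 -0.1582]
after S3 (compose_so3): [0.7568 -0.3382 0.5593; 0.6536 0.4005 -0.6422; -0.0068 0.8516 0.5242]
after S4 (compose_so3): [-0.3968 -0.0238 -0.9176; -0.7766 0.5416 0.3218; 0.4893 0.8403 -0.2334]

rotation (euler_xyz) = (-2.1983, -1.1620, 3.0816)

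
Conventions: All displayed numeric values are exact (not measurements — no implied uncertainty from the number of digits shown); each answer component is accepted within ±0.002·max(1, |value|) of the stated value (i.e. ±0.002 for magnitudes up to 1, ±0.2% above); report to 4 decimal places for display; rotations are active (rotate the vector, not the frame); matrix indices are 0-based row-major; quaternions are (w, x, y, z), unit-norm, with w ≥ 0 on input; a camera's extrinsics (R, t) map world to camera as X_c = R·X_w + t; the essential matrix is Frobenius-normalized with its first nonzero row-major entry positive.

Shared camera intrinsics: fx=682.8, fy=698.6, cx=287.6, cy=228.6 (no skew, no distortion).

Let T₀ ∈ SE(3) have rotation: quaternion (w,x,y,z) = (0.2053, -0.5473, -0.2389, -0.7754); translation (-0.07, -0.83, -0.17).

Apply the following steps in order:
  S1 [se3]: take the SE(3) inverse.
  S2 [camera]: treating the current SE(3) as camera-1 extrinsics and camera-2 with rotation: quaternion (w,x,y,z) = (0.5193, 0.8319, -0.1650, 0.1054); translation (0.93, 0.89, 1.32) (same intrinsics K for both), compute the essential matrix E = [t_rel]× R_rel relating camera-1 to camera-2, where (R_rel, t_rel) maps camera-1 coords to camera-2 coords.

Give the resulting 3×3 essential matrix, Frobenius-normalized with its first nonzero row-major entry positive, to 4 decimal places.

matrix = [0.0969 0.2907 -0.4711; -0.1795 -0.4351 0.1543; 0.1982 0.3833 0.5026]

after S1 (invert_se3): R=[-0.3166 -0.0569 0.9468; 0.5799 -0.8016 0.1458; 0.7507 0.5952 0.2868], t=(0.0916, -0.5999, 0.5953)
after S2 (essential): [0.0969 0.2907 -0.4711; -0.1795 -0.4351 0.1543; 0.1982 0.3833 0.5026]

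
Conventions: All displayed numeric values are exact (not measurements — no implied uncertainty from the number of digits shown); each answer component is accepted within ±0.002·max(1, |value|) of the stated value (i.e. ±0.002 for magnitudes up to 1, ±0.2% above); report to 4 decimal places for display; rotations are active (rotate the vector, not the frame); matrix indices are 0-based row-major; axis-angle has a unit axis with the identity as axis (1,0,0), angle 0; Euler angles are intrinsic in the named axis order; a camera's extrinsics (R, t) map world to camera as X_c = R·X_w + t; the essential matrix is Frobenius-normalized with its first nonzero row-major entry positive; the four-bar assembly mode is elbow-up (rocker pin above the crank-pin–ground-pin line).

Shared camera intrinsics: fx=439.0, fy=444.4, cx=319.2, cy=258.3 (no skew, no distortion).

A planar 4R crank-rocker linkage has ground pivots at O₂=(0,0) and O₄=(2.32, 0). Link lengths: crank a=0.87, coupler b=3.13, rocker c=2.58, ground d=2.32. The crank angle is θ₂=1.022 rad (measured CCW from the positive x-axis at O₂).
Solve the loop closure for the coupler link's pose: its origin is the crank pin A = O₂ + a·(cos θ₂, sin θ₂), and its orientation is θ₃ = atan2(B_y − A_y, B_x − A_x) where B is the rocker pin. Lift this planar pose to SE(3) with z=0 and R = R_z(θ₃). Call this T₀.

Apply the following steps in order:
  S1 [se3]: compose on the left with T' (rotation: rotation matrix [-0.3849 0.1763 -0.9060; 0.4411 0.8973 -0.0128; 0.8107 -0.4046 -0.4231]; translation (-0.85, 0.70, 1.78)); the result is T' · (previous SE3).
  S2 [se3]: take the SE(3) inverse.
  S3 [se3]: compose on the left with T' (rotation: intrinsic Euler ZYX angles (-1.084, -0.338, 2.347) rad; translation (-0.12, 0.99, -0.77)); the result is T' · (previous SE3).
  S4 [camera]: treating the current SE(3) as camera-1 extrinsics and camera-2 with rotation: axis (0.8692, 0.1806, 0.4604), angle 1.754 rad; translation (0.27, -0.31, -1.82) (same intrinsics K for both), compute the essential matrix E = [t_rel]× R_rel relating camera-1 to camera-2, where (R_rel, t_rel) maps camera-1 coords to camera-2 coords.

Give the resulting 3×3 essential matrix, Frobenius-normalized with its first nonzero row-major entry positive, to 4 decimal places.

source (fourbar_fk): coupler pose = R=[0.8337 -0.5522 0.0000; 0.5522 0.8337 0.0000; 0.0000 0.0000 1.0000], t=(0.4538, 0.7422, 0.0000)
after S1 (compose_se3): R=[-0.2235 0.3595 -0.9060; 0.8633 0.5045 -0.0128; 0.4525 -0.7850 -0.4231], t=(-0.8938, 1.5663, 1.8476)
after S2 (invert_se3): R=[-0.2235 0.8633 0.4525; 0.3595 0.5045 -0.7850; -0.9060 -0.0128 -0.4231], t=(-2.3880, 0.9814, -0.0079)
after S3 (compose_se3): R=[0.1119 0.0194 0.9935; 0.6322 -0.7728 -0.0561; 0.7667 0.6344 -0.0987], t=(-1.8861, 2.8691, -0.8959)
after S4 (essential): [0.0415 0.2776 -0.6482; 0.1260 0.1295 0.0294; 0.4702 0.4410 0.2279]

matrix = [0.0415 0.2776 -0.6482; 0.1260 0.1295 0.0294; 0.4702 0.4410 0.2279]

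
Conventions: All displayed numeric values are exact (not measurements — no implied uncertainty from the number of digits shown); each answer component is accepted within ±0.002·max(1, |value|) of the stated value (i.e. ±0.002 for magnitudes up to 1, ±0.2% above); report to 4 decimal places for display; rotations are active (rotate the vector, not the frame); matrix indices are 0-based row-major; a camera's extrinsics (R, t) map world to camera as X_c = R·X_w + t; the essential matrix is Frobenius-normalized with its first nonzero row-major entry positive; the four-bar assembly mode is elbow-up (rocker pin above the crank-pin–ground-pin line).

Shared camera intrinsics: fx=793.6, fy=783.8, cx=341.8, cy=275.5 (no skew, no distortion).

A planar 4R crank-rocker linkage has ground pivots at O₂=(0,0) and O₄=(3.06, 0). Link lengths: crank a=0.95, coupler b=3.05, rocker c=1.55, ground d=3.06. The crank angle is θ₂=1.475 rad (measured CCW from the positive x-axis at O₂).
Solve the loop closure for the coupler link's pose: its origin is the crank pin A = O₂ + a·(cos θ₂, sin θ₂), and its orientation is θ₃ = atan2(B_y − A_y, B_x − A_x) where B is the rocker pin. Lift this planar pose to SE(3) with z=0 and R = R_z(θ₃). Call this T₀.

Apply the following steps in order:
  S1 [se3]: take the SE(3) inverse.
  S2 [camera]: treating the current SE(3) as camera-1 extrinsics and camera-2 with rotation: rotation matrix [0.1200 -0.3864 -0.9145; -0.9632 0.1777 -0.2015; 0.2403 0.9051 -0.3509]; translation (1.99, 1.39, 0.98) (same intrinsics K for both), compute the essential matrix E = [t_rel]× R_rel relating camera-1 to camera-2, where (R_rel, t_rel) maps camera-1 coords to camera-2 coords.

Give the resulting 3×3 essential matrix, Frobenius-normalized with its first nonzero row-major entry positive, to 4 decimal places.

source (fourbar_fk): coupler pose = R=[0.9802 -0.1981 0.0000; 0.1981 0.9802 0.0000; 0.0000 0.0000 1.0000], t=(0.0909, 0.9456, 0.0000)
after S1 (invert_se3): R=[0.9802 0.1981 0.0000; -0.1981 0.9802 0.0000; 0.0000 0.0000 1.0000], t=(-0.2764, -0.9089, 0.0000)
after S2 (essential): [0.5646 0.1367 -0.0348; -0.1479 -0.5209 -0.2763; -0.3800 0.2920 0.2494]

matrix = [0.5646 0.1367 -0.0348; -0.1479 -0.5209 -0.2763; -0.3800 0.2920 0.2494]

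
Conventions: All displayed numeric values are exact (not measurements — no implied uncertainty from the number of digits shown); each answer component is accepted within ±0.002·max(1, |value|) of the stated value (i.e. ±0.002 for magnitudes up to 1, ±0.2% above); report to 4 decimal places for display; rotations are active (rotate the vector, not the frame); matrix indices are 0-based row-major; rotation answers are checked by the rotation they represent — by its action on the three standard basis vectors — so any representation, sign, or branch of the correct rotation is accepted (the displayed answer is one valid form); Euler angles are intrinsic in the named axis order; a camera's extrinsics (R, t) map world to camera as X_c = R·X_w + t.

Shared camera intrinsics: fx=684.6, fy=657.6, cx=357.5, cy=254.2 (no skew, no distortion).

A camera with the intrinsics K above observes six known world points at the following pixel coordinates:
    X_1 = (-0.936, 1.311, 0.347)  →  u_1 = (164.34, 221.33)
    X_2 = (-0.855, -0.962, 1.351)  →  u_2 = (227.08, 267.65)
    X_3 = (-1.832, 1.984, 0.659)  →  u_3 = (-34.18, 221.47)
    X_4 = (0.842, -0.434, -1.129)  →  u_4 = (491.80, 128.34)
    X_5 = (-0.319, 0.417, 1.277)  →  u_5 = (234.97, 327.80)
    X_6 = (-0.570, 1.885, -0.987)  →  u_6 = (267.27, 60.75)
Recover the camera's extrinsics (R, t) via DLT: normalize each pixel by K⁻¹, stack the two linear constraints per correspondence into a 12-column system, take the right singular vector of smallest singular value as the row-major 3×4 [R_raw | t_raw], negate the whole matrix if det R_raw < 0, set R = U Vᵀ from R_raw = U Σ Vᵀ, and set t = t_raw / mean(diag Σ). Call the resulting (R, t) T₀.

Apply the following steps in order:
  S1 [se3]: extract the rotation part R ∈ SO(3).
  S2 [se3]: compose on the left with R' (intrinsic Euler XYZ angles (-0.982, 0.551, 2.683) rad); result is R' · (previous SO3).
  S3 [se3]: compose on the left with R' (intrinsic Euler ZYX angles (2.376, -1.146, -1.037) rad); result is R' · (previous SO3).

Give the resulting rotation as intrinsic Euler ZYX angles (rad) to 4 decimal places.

source (pnp_recover): camera pose = R=[0.8956 -0.1357 -0.4236; 0.4444 0.2322 0.8652; -0.0191 -0.9632 0.2682], t=(-0.1399, -0.4199, 5.7689)
after S1 (rot_of_se3): [0.8956 -0.1357 -0.4236; 0.4444 0.2322 0.8652; -0.0191 -0.9632 0.2682]
after S2 (compose_so3): [-0.8618 -0.4882 0.1377; 0.4207 -0.8396 -0.3435; 0.2833 -0.2381 0.9290]
after S3 (compose_so3): [-0.2045 0.9784 0.0308; -0.4387 -0.0635 -0.8964; -0.8751 -0.1968 0.4422]

rotation (euler_zyx) = (-2.0070, 1.0656, -0.4188)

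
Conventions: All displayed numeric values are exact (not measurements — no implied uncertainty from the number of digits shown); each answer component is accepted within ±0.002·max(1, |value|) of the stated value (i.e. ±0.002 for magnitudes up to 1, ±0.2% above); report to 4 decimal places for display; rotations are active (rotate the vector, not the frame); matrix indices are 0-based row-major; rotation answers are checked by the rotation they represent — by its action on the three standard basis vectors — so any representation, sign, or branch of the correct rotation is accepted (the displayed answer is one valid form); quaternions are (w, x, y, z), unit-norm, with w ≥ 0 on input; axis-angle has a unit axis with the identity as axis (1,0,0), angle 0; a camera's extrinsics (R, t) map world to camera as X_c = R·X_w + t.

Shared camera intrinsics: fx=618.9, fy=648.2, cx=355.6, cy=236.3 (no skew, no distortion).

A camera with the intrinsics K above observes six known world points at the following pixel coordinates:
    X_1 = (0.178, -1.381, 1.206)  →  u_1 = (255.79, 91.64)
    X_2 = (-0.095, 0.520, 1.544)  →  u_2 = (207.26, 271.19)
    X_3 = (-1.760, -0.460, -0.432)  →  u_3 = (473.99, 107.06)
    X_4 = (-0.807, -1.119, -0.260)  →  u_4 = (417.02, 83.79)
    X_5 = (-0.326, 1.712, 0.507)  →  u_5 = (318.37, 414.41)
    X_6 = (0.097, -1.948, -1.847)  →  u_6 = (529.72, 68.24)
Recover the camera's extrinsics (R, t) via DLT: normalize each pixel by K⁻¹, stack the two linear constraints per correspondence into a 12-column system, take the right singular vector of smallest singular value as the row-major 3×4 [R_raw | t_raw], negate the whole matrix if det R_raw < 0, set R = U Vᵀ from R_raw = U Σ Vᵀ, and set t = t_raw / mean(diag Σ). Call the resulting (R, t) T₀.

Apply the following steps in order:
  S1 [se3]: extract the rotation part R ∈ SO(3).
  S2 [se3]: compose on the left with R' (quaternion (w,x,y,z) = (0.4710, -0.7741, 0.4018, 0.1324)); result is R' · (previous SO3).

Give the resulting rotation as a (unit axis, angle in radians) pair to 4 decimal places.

rotation (axis_angle) = ((-0.4573, -0.0379, 0.8885), 2.0157)

source (pnp_recover): camera pose = R=[-0.1763 -0.0171 -0.9842; 0.2456 0.9675 -0.0608; 0.9532 -0.2525 -0.1664], t=(0.1500, -0.0800, 6.1597)
after S1 (rot_of_se3): [-0.1763 -0.0171 -0.9842; 0.2456 0.9675 -0.0608; 0.9532 -0.2525 -0.1664]
after S2 (compose_so3): [-0.1313 -0.7772 -0.6154; 0.8268 -0.4283 0.3646; -0.5470 -0.4609 0.6988]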